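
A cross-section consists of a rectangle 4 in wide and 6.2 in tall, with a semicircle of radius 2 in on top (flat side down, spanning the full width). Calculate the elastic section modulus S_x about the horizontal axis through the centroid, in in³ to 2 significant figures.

Split into non-overlapping primitives; take the origin at the lower-left of the bounding box.
Rectangular body: 4 × 6.2, A = 24.8 in², y = 3.1 in, Ī = 79.44 in⁴.
Semicircular cap: semicircle r = 2, A = 6.283 in², y = 7.049 in, Ī = 1.756 in⁴.
Centroid: ȳ = ΣA·y / ΣA = 3.898 in.
Transfer each piece to the horizontal axis through the centroid using Ī + A·d² with d = y − 3.898:
  rectangular body: d = -0.7982 in → contributes +95.24 in⁴
  semicircular cap: d = 3.151 in → contributes +64.13 in⁴
Total I = 159.4 in⁴.
Extreme fibre distance c = 4.302 in; S = I/c = 37.05 in³.

S_x ≈ 37 in³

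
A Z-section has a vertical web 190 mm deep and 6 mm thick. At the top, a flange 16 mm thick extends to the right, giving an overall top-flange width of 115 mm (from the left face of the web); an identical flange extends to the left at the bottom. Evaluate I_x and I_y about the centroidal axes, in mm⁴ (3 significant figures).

I_x ≈ 2.99 × 10⁷ mm⁴, I_y ≈ 1.50 × 10⁷ mm⁴

Decompose the section into non-overlapping parts with the origin at the bottom-left of its bounding rectangle.
Web: 6 × 190, A = 1 140 mm², y = 95 mm, Ī = 3 429 500 mm⁴.
Top flange (beyond web): 109 × 16, A = 1 744 mm², y = 182 mm, Ī = 37 205 mm⁴.
Bottom flange (beyond web): 109 × 16, A = 1 744 mm², y = 8 mm, Ī = 37 205 mm⁴.
Centroid: ȳ = ΣA·y / ΣA = 95 mm.
Transfer each piece to the centroidal x-axis using Ī + A·d² with d = y − 95:
  web: d = 0 mm → contributes +3 429 500 mm⁴
  top flange (beyond web): d = 87 mm → contributes +13 237 541 mm⁴
  bottom flange (beyond web): d = -87 mm → contributes +13 237 541 mm⁴
Total I = 29 904 583 mm⁴.
For the y-axis: x̄ = 112 mm.
Repeating about the centroidal y-axis gives I_y = 14 989 031 mm⁴.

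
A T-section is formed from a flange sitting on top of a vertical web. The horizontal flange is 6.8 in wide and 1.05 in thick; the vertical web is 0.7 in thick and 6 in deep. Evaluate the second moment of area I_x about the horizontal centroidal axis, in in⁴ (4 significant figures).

I_x ≈ 46.11 in⁴

Break the section into simple shapes (no overlaps), measuring from the bottom-left corner of the bounding box.
Flange: 6.8 × 1.05, A = 7.14 in², y = 6.525 in, Ī = 0.655988 in⁴.
Web: 0.7 × 6, A = 4.2 in², y = 3 in, Ī = 12.6 in⁴.
Centroid: ȳ = ΣA·y / ΣA = 5.21944 in.
Transfer each piece to the horizontal centroidal axis using Ī + A·d² with d = y − 5.21944:
  flange: d = 1.30556 in → contributes +12.8259 in⁴
  web: d = -2.21944 in → contributes +33.2889 in⁴
Total I = 46.1149 in⁴.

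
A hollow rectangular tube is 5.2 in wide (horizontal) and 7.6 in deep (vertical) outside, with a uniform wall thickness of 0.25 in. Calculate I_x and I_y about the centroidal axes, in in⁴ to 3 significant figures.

I_x ≈ 50.0 in⁴, I_y ≈ 27.6 in⁴

Break the section into simple shapes (no overlaps), measuring from the bottom-left corner of the bounding box.
Outer rectangle: 5.2 × 7.6, A = 39.52 in², y = 3.8 in, Ī = 190.22 in⁴.
Inner void (subtracted): 4.7 × 7.1, A = 33.37 in², y = 3.8 in, Ī = 140.18 in⁴.
By symmetry the centroid is at mid-height, ȳ = 3.8 in.
All pieces are centred on the centroidal x-axis, so I = ΣĪ (holes subtracted) = 50.041 in⁴.
Repeating about the centroidal y-axis gives I_y = 27.623 in⁴.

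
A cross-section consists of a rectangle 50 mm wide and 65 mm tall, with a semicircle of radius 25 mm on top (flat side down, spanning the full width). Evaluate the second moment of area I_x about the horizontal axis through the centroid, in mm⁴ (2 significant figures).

I_x ≈ 2.6 × 10⁶ mm⁴

Split into non-overlapping primitives; take the origin at the lower-left of the bounding box.
Rectangular body: 50 × 65, A = 3 250 mm², y = 32.5 mm, Ī = 1 144 271 mm⁴.
Semicircular cap: semicircle r = 25, A = 981.7 mm², y = 75.61 mm, Ī = 42 874 mm⁴.
Centroid: ȳ = ΣA·y / ΣA = 42.5 mm.
Transfer each piece to the horizontal axis through the centroid using Ī + A·d² with d = y − 42.5:
  rectangular body: d = -10 mm → contributes +1 469 363 mm⁴
  semicircular cap: d = 33.11 mm → contributes +1 119 066 mm⁴
Total I = 2 588 429 mm⁴.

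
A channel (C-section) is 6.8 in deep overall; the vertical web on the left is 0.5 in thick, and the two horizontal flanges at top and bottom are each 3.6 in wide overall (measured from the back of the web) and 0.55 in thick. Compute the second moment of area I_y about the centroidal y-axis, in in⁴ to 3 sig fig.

I_y ≈ 8.32 in⁴

Break the section into simple shapes (no overlaps), measuring from the bottom-left corner of the bounding box.
Web: 0.5 × 6.8, A = 3.4 in², x = 0.25 in, Ī = 0.070833 in⁴.
Top flange (beyond web): 3.1 × 0.55, A = 1.705 in², x = 2.05 in, Ī = 1.3654 in⁴.
Bottom flange (beyond web): 3.1 × 0.55, A = 1.705 in², x = 2.05 in, Ī = 1.3654 in⁴.
Centroid: x̄ = ΣA·x / ΣA = 1.1513 in.
Transfer each piece to the centroidal y-axis using Ī + A·d² with d = x − 1.1513:
  web: d = -0.90132 in → contributes +2.8329 in⁴
  top flange (beyond web): d = 0.89868 in → contributes +2.7424 in⁴
  bottom flange (beyond web): d = 0.89868 in → contributes +2.7424 in⁴
Total I = 8.3178 in⁴.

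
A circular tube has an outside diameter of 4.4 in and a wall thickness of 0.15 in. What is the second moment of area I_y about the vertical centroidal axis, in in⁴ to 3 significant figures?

Treat the section as a set of non-overlapping primitives; coordinates are from the bounding-box lower-left.
Outer circle: ⌀4.4, A = 15.205 in², x = 2.2 in, Ī = 18.398 in⁴.
Bore (subtracted): ⌀4.1, A = 13.203 in², x = 2.2 in, Ī = 13.871 in⁴.
By symmetry the centroid is at mid-width, x̄ = 2.2 in.
All pieces are centred on the vertical centroidal axis, so I = ΣĪ (holes subtracted) = 4.5275 in⁴.

I_y ≈ 4.53 in⁴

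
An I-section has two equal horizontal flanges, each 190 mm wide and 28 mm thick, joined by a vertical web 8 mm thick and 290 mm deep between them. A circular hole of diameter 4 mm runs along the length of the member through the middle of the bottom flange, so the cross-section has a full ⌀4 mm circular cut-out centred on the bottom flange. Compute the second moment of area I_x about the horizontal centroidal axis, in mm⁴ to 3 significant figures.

Break the section into simple shapes (no overlaps), measuring from the bottom-left corner of the bounding box.
Bottom flange: 190 × 28, A = 5 320 mm², y = 14 mm, Ī = 347 573 mm⁴.
Web: 8 × 290, A = 2 320 mm², y = 173 mm, Ī = 16 259 333 mm⁴.
Top flange: 190 × 28, A = 5 320 mm², y = 332 mm, Ī = 347 573 mm⁴.
Hole (subtracted): ⌀4, A = 12.566 mm², y = 14 mm, Ī = 12.566 mm⁴.
Centroid: ȳ = ΣA·y / ΣA = 173.15 mm.
Transfer each piece to the horizontal centroidal axis using Ī + A·d² with d = y − 173.15:
  bottom flange: d = -159.15 mm → contributes +135 103 693 mm⁴
  web: d = -0.15432 mm → contributes +16 259 389 mm⁴
  top flange: d = 158.85 mm → contributes +134 581 547 mm⁴
  hole: d = -159.15 mm → contributes −318 320 mm⁴
Total I = 285 626 309 mm⁴.

I_x ≈ 2.86 × 10⁸ mm⁴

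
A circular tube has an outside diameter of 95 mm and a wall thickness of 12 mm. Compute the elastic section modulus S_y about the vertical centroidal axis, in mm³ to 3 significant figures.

Decompose the section into non-overlapping parts with the origin at the bottom-left of its bounding rectangle.
Outer circle: ⌀95, A = 7088.2 mm², x = 47.5 mm, Ī = 3 998 198 mm⁴.
Bore (subtracted): ⌀71, A = 3959.2 mm², x = 47.5 mm, Ī = 1 247 393 mm⁴.
By symmetry the centroid is at mid-width, x̄ = 47.5 mm.
All pieces are centred on the vertical centroidal axis, so I = ΣĪ (holes subtracted) = 2 750 805 mm⁴.
Extreme fibre distance c = 47.5 mm; S = I/c = 57 912 mm³.

S_y ≈ 5.79 × 10⁴ mm³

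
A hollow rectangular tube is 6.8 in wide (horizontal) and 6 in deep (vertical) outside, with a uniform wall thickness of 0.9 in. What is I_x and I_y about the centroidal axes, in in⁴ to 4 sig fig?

Break the section into simple shapes (no overlaps), measuring from the bottom-left corner of the bounding box.
Outer rectangle: 6.8 × 6, A = 40.8 in², y = 3 in, Ī = 122.4 in⁴.
Inner void (subtracted): 5 × 4.2, A = 21 in², y = 3 in, Ī = 30.87 in⁴.
By symmetry the centroid is at mid-height, ȳ = 3 in.
All pieces are centred on the centroidal x-axis, so I = ΣĪ (holes subtracted) = 91.53 in⁴.
Repeating about the centroidal y-axis gives I_y = 113.466 in⁴.

I_x ≈ 91.53 in⁴, I_y ≈ 113.5 in⁴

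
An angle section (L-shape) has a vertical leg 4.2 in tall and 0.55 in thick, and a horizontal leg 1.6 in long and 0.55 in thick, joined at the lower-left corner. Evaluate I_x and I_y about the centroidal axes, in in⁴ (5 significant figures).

Split into non-overlapping primitives; take the origin at the lower-left of the bounding box.
Vertical leg: 0.55 × 4.2, A = 2.31 in², y = 2.1 in, Ī = 3.3957 in⁴.
Horizontal leg (remainder): 1.05 × 0.55, A = 0.5775 in², y = 0.275 in, Ī = 0.01455781 in⁴.
Centroid: ȳ = ΣA·y / ΣA = 1.735 in.
Transfer each piece to the centroidal x-axis using Ī + A·d² with d = y − 1.735:
  vertical leg: d = 0.365 in → contributes +3.70345 in⁴
  horizontal leg (remainder): d = -1.46 in → contributes +1.245557 in⁴
Total I = 4.949007 in⁴.
For the y-axis: x̄ = 0.435 in.
Repeating about the centroidal y-axis gives I_y = 0.4069691 in⁴.

I_x ≈ 4.9490 in⁴, I_y ≈ 0.40697 in⁴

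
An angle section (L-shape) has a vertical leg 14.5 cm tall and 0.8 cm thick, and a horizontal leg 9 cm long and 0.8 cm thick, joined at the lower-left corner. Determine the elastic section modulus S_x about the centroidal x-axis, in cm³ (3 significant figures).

S_x ≈ 41.2 cm³

Decompose the section into non-overlapping parts with the origin at the bottom-left of its bounding rectangle.
Vertical leg: 0.8 × 14.5, A = 11.6 cm², y = 7.25 cm, Ī = 203.24 cm⁴.
Horizontal leg (remainder): 8.2 × 0.8, A = 6.56 cm², y = 0.4 cm, Ī = 0.34987 cm⁴.
Centroid: ȳ = ΣA·y / ΣA = 4.7756 cm.
Transfer each piece to the centroidal x-axis using Ī + A·d² with d = y − 4.7756:
  vertical leg: d = 2.4744 cm → contributes +274.27 cm⁴
  horizontal leg (remainder): d = -4.3756 cm → contributes +125.94 cm⁴
Total I = 400.21 cm⁴.
Extreme fibre distance c = 9.7244 cm; S = I/c = 41.155 cm³.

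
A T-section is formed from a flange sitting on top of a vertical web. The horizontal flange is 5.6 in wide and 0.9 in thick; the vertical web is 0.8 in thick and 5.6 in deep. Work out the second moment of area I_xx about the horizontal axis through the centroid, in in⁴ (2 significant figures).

I_xx ≈ 37 in⁴

Treat the section as a set of non-overlapping primitives; coordinates are from the bounding-box lower-left.
Flange: 5.6 × 0.9, A = 5.04 in², y = 6.05 in, Ī = 0.3402 in⁴.
Web: 0.8 × 5.6, A = 4.48 in², y = 2.8 in, Ī = 11.71 in⁴.
Centroid: ȳ = ΣA·y / ΣA = 4.521 in.
Transfer each piece to the horizontal axis through the centroid using Ī + A·d² with d = y − 4.521:
  flange: d = 1.529 in → contributes +12.13 in⁴
  web: d = -1.721 in → contributes +24.97 in⁴
Total I = 37.1 in⁴.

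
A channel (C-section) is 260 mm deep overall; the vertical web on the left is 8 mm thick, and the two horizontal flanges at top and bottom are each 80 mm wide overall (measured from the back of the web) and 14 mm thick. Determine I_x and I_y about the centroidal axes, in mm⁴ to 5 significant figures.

Decompose the section into non-overlapping parts with the origin at the bottom-left of its bounding rectangle.
Web: 8 × 260, A = 2 080 mm², y = 130 mm, Ī = 11 717 333 mm⁴.
Top flange (beyond web): 72 × 14, A = 1 008 mm², y = 253 mm, Ī = 16 464 mm⁴.
Bottom flange (beyond web): 72 × 14, A = 1 008 mm², y = 7 mm, Ī = 16 464 mm⁴.
By symmetry the centroid is at mid-height, ȳ = 130 mm.
Transfer each piece to the centroidal x-axis using Ī + A·d² with d = y − 130:
  web: d = 0 mm → contributes +11 717 333 mm⁴
  top flange (beyond web): d = 123 mm → contributes +15 266 496 mm⁴
  bottom flange (beyond web): d = -123 mm → contributes +15 266 496 mm⁴
Total I = 42 250 325 mm⁴.
For the y-axis: x̄ = 23.6875 mm.
Repeating about the centroidal y-axis gives I_y = 2 520 005 mm⁴.

I_x ≈ 4.2250 × 10⁷ mm⁴, I_y ≈ 2.5200 × 10⁶ mm⁴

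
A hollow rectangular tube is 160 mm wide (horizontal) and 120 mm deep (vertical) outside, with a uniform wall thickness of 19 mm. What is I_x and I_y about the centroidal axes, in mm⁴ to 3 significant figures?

Break the section into simple shapes (no overlaps), measuring from the bottom-left corner of the bounding box.
Outer rectangle: 160 × 120, A = 19 200 mm², y = 60 mm, Ī = 23 040 000 mm⁴.
Inner void (subtracted): 122 × 82, A = 10 004 mm², y = 60 mm, Ī = 5 605 575 mm⁴.
By symmetry the centroid is at mid-height, ȳ = 60 mm.
All pieces are centred on the centroidal x-axis, so I = ΣĪ (holes subtracted) = 17 434 425 mm⁴.
Repeating about the centroidal y-axis gives I_y = 28 551 705 mm⁴.

I_x ≈ 1.74 × 10⁷ mm⁴, I_y ≈ 2.86 × 10⁷ mm⁴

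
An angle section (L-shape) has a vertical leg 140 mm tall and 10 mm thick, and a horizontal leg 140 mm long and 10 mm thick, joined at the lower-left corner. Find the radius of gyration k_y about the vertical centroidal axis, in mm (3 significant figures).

Treat the section as a set of non-overlapping primitives; coordinates are from the bounding-box lower-left.
Vertical leg: 10 × 140, A = 1 400 mm², x = 5 mm, Ī = 11 667 mm⁴.
Horizontal leg (remainder): 130 × 10, A = 1 300 mm², x = 75 mm, Ī = 1 830 833 mm⁴.
Centroid: x̄ = ΣA·x / ΣA = 38.704 mm.
Transfer each piece to the vertical centroidal axis using Ī + A·d² with d = x − 38.704:
  vertical leg: d = -33.704 mm → contributes +1 601 982 mm⁴
  horizontal leg (remainder): d = 36.296 mm → contributes +3 543 481 mm⁴
Total I = 5 145 463 mm⁴.
Radius of gyration: k = √(I/A) = √(5 145 463 / 2 700) = 43.655 mm.

k_y ≈ 43.7 mm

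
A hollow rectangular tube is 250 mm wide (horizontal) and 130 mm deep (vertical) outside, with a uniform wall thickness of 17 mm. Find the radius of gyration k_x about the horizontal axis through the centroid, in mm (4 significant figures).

k_x ≈ 50.37 mm

Break the section into simple shapes (no overlaps), measuring from the bottom-left corner of the bounding box.
Outer rectangle: 250 × 130, A = 32 500 mm², y = 65 mm, Ī = 45 770 833 mm⁴.
Inner void (subtracted): 216 × 96, A = 20 736 mm², y = 65 mm, Ī = 15 925 248 mm⁴.
By symmetry the centroid is at mid-height, ȳ = 65 mm.
All pieces are centred on the horizontal axis through the centroid, so I = ΣĪ (holes subtracted) = 29 845 585 mm⁴.
Radius of gyration: k = √(I/A) = √(29 845 585 / 11 764) = 50.3689 mm.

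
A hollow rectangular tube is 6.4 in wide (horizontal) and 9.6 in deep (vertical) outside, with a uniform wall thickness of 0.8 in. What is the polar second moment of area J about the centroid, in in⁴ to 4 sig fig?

Break the section into simple shapes (no overlaps), measuring from the bottom-left corner of the bounding box.
Outer rectangle: 6.4 × 9.6, A = 61.44 in², y = 4.8 in, Ī = 471.859 in⁴.
Inner void (subtracted): 4.8 × 8, A = 38.4 in², y = 4.8 in, Ī = 204.8 in⁴.
By symmetry the centroid is at mid-height, ȳ = 4.8 in.
All pieces are centred on the centroidal x-axis, so I = ΣĪ (holes subtracted) = 267.059 in⁴.
Repeating about the centroidal y-axis gives I_y = 135.987 in⁴.
Polar second moment: J = I_x + I_y = 403.046 in⁴.

J ≈ 403.0 in⁴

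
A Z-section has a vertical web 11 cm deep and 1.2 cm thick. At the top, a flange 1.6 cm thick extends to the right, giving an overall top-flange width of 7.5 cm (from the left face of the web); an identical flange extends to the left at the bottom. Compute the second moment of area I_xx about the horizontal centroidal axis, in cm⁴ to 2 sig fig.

I_xx ≈ 580 cm⁴

Decompose the section into non-overlapping parts with the origin at the bottom-left of its bounding rectangle.
Web: 1.2 × 11, A = 13.2 cm², y = 5.5 cm, Ī = 133.1 cm⁴.
Top flange (beyond web): 6.3 × 1.6, A = 10.08 cm², y = 10.2 cm, Ī = 2.15 cm⁴.
Bottom flange (beyond web): 6.3 × 1.6, A = 10.08 cm², y = 0.8 cm, Ī = 2.15 cm⁴.
Centroid: ȳ = ΣA·y / ΣA = 5.5 cm.
Transfer each piece to the horizontal centroidal axis using Ī + A·d² with d = y − 5.5:
  web: d = 0 cm → contributes +133.1 cm⁴
  top flange (beyond web): d = 4.7 cm → contributes +224.8 cm⁴
  bottom flange (beyond web): d = -4.7 cm → contributes +224.8 cm⁴
Total I = 582.7 cm⁴.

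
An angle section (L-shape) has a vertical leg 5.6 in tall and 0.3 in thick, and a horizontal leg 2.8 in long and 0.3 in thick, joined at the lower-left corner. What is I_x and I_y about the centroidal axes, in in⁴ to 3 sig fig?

Split into non-overlapping primitives; take the origin at the lower-left of the bounding box.
Vertical leg: 0.3 × 5.6, A = 1.68 in², y = 2.8 in, Ī = 4.3904 in⁴.
Horizontal leg (remainder): 2.5 × 0.3, A = 0.75 in², y = 0.15 in, Ī = 0.005625 in⁴.
Centroid: ȳ = ΣA·y / ΣA = 1.9821 in.
Transfer each piece to the centroidal x-axis using Ī + A·d² with d = y − 1.9821:
  vertical leg: d = 0.8179 in → contributes +5.5143 in⁴
  horizontal leg (remainder): d = -1.8321 in → contributes +2.5231 in⁴
Total I = 8.0373 in⁴.
For the y-axis: x̄ = 0.5821 in.
Repeating about the centroidal y-axis gives I_y = 1.4195 in⁴.

I_x ≈ 8.04 in⁴, I_y ≈ 1.42 in⁴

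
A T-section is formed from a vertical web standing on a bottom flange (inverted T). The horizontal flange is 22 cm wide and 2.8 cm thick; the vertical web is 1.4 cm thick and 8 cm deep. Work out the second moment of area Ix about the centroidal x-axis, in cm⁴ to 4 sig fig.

Split into non-overlapping primitives; take the origin at the lower-left of the bounding box.
Flange: 22 × 2.8, A = 61.6 cm², y = 1.4 cm, Ī = 40.2453 cm⁴.
Web: 1.4 × 8, A = 11.2 cm², y = 6.8 cm, Ī = 59.7333 cm⁴.
Centroid: ȳ = ΣA·y / ΣA = 2.23077 cm.
Transfer each piece to the centroidal x-axis using Ī + A·d² with d = y − 2.23077:
  flange: d = -0.830769 cm → contributes +82.7603 cm⁴
  web: d = 4.56923 cm → contributes +293.565 cm⁴
Total I = 376.326 cm⁴.

Ix ≈ 376.3 cm⁴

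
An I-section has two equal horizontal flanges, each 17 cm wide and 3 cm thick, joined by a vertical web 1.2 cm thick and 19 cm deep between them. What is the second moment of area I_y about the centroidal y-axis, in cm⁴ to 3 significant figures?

I_y ≈ 2460 cm⁴

Treat the section as a set of non-overlapping primitives; coordinates are from the bounding-box lower-left.
Bottom flange: 17 × 3, A = 51 cm², x = 8.5 cm, Ī = 1228.3 cm⁴.
Web: 1.2 × 19, A = 22.8 cm², x = 8.5 cm, Ī = 2.736 cm⁴.
Top flange: 17 × 3, A = 51 cm², x = 8.5 cm, Ī = 1228.3 cm⁴.
By symmetry the centroid is at mid-width, x̄ = 8.5 cm.
All pieces are centred on the centroidal y-axis, so I = ΣĪ = 2459.2 cm⁴.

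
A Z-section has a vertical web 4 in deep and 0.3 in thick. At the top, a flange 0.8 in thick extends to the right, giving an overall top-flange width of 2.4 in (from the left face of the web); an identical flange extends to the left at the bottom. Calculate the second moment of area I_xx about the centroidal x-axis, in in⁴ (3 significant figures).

Split into non-overlapping primitives; take the origin at the lower-left of the bounding box.
Web: 0.3 × 4, A = 1.2 in², y = 2 in, Ī = 1.6 in⁴.
Top flange (beyond web): 2.1 × 0.8, A = 1.68 in², y = 3.6 in, Ī = 0.0896 in⁴.
Bottom flange (beyond web): 2.1 × 0.8, A = 1.68 in², y = 0.4 in, Ī = 0.0896 in⁴.
Centroid: ȳ = ΣA·y / ΣA = 2 in.
Transfer each piece to the centroidal x-axis using Ī + A·d² with d = y − 2:
  web: d = 0 in → contributes +1.6 in⁴
  top flange (beyond web): d = 1.6 in → contributes +4.3904 in⁴
  bottom flange (beyond web): d = -1.6 in → contributes +4.3904 in⁴
Total I = 10.381 in⁴.

I_xx ≈ 10.4 in⁴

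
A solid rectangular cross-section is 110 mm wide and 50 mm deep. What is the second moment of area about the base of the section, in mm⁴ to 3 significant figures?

The section: 110 × 50, A = 5 500 mm², y = 25 mm, Ī = 1 145 833 mm⁴.
Transfer it to a horizontal axis along the bottom face using Ī + A·d² with d = y − 0:
  the section: d = 25 mm → contributes +4 583 333 mm⁴
Total I = 4 583 333 mm⁴.

I_base ≈ 4.58 × 10⁶ mm⁴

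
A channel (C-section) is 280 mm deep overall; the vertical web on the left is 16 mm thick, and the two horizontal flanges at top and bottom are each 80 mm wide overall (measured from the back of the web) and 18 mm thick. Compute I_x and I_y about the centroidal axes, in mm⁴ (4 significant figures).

Split into non-overlapping primitives; take the origin at the lower-left of the bounding box.
Web: 16 × 280, A = 4 480 mm², y = 140 mm, Ī = 29 269 333 mm⁴.
Top flange (beyond web): 64 × 18, A = 1 152 mm², y = 271 mm, Ī = 31 104 mm⁴.
Bottom flange (beyond web): 64 × 18, A = 1 152 mm², y = 9 mm, Ī = 31 104 mm⁴.
By symmetry the centroid is at mid-height, ȳ = 140 mm.
Transfer each piece to the centroidal x-axis using Ī + A·d² with d = y − 140:
  web: d = 0 mm → contributes +29 269 333 mm⁴
  top flange (beyond web): d = 131 mm → contributes +19 800 576 mm⁴
  bottom flange (beyond web): d = -131 mm → contributes +19 800 576 mm⁴
Total I = 68 870 485 mm⁴.
For the y-axis: x̄ = 21.5849 mm.
Repeating about the centroidal y-axis gives I_y = 3 316 420 mm⁴.

I_x ≈ 6.887 × 10⁷ mm⁴, I_y ≈ 3.316 × 10⁶ mm⁴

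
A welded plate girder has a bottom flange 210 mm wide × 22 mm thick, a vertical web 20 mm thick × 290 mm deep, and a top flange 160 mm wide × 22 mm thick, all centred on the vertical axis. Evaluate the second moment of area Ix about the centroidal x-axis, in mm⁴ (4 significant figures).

Ix ≈ 2.370 × 10⁸ mm⁴

Break the section into simple shapes (no overlaps), measuring from the bottom-left corner of the bounding box.
Bottom plate: 210 × 22, A = 4 620 mm², y = 11 mm, Ī = 186 340 mm⁴.
Web plate: 20 × 290, A = 5 800 mm², y = 167 mm, Ī = 40 648 333 mm⁴.
Top plate: 160 × 22, A = 3 520 mm², y = 323 mm, Ī = 141 973 mm⁴.
Centroid: ȳ = ΣA·y / ΣA = 154.69 mm.
Transfer each piece to the centroidal x-axis using Ī + A·d² with d = y − 154.69:
  bottom plate: d = -143.69 mm → contributes +95 574 764 mm⁴
  web plate: d = 12.3099 mm → contributes +41 527 228 mm⁴
  top plate: d = 168.31 mm → contributes +99 857 316 mm⁴
Total I = 236 959 308 mm⁴.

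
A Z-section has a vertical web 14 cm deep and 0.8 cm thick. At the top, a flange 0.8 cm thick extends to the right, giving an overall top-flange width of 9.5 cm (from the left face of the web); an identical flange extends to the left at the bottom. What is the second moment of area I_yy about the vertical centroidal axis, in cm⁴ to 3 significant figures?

Decompose the section into non-overlapping parts with the origin at the bottom-left of its bounding rectangle.
Web: 0.8 × 14, A = 11.2 cm², x = 9.1 cm, Ī = 0.59733 cm⁴.
Top flange (beyond web): 8.7 × 0.8, A = 6.96 cm², x = 13.85 cm, Ī = 43.9 cm⁴.
Bottom flange (beyond web): 8.7 × 0.8, A = 6.96 cm², x = 4.35 cm, Ī = 43.9 cm⁴.
Centroid: x̄ = ΣA·x / ΣA = 9.1 cm.
Transfer each piece to the vertical centroidal axis using Ī + A·d² with d = x − 9.1:
  web: d = 0 cm → contributes +0.59733 cm⁴
  top flange (beyond web): d = 4.75 cm → contributes +200.94 cm⁴
  bottom flange (beyond web): d = -4.75 cm → contributes +200.94 cm⁴
Total I = 402.47 cm⁴.

I_yy ≈ 402 cm⁴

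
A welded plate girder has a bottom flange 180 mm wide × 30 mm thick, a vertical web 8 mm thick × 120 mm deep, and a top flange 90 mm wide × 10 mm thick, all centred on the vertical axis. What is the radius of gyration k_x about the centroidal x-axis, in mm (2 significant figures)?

Decompose the section into non-overlapping parts with the origin at the bottom-left of its bounding rectangle.
Bottom plate: 180 × 30, A = 5 400 mm², y = 15 mm, Ī = 405 000 mm⁴.
Web plate: 8 × 120, A = 960 mm², y = 90 mm, Ī = 1 152 000 mm⁴.
Top plate: 90 × 10, A = 900 mm², y = 155 mm, Ī = 7 500 mm⁴.
Centroid: ȳ = ΣA·y / ΣA = 42.27 mm.
Transfer each piece to the centroidal x-axis using Ī + A·d² with d = y − 42.27:
  bottom plate: d = -27.27 mm → contributes +4 421 529 mm⁴
  web plate: d = 47.73 mm → contributes +3 338 777 mm⁴
  top plate: d = 112.7 mm → contributes +11 444 194 mm⁴
Total I = 19 204 500 mm⁴.
Radius of gyration: k = √(I/A) = √(19 204 500 / 7 260) = 51.43 mm.

k_x ≈ 51 mm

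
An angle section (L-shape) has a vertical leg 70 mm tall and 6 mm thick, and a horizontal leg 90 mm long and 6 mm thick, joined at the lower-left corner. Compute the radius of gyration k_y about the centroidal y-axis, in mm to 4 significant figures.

k_y ≈ 28.71 mm

Treat the section as a set of non-overlapping primitives; coordinates are from the bounding-box lower-left.
Vertical leg: 6 × 70, A = 420 mm², x = 3 mm, Ī = 1 260 mm⁴.
Horizontal leg (remainder): 84 × 6, A = 504 mm², x = 48 mm, Ī = 296 352 mm⁴.
Centroid: x̄ = ΣA·x / ΣA = 27.5455 mm.
Transfer each piece to the centroidal y-axis using Ī + A·d² with d = x − 27.5455:
  vertical leg: d = -24.5455 mm → contributes +254 301 mm⁴
  horizontal leg (remainder): d = 20.4545 mm → contributes +507 220 mm⁴
Total I = 761 521 mm⁴.
Radius of gyration: k = √(I/A) = √(761 521 / 924) = 28.7081 mm.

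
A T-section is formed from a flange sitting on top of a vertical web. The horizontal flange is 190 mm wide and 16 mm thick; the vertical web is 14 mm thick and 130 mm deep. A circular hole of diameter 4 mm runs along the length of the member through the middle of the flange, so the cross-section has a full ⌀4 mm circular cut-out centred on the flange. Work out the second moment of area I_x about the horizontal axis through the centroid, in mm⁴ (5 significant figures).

I_x ≈ 8.6853 × 10⁶ mm⁴

Treat the section as a set of non-overlapping primitives; coordinates are from the bounding-box lower-left.
Flange: 190 × 16, A = 3 040 mm², y = 138 mm, Ī = 64853.33 mm⁴.
Web: 14 × 130, A = 1 820 mm², y = 65 mm, Ī = 2 563 167 mm⁴.
Hole (subtracted): ⌀4, A = 12.56637 mm², y = 138 mm, Ī = 12.56637 mm⁴.
Centroid: ȳ = ΣA·y / ΣA = 110.5917 mm.
Transfer each piece to the horizontal axis through the centroid using Ī + A·d² with d = y − 110.5917:
  flange: d = 27.40832 mm → contributes +2 348 550 mm⁴
  web: d = -45.59168 mm → contributes +6 346 221 mm⁴
  hole: d = 27.40832 mm → contributes −9452.623 mm⁴
Total I = 8 685 318 mm⁴.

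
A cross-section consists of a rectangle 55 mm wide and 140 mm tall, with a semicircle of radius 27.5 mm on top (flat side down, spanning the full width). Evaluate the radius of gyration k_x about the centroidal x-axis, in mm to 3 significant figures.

k_x ≈ 46.8 mm

Split into non-overlapping primitives; take the origin at the lower-left of the bounding box.
Rectangular body: 55 × 140, A = 7 700 mm², y = 70 mm, Ī = 12 576 667 mm⁴.
Semicircular cap: semicircle r = 27.5, A = 1187.9 mm², y = 151.67 mm, Ī = 62 772 mm⁴.
Centroid: ȳ = ΣA·y / ΣA = 80.916 mm.
Transfer each piece to the centroidal x-axis using Ī + A·d² with d = y − 80.916:
  rectangular body: d = -10.916 mm → contributes +13 494 156 mm⁴
  semicircular cap: d = 70.756 mm → contributes +6 009 890 mm⁴
Total I = 19 504 046 mm⁴.
Radius of gyration: k = √(I/A) = √(19 504 046 / 8887.9) = 46.845 mm.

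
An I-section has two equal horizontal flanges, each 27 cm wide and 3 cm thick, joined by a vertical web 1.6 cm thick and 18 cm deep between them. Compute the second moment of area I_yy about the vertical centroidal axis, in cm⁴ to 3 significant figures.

I_yy ≈ 9850 cm⁴

Split into non-overlapping primitives; take the origin at the lower-left of the bounding box.
Bottom flange: 27 × 3, A = 81 cm², x = 13.5 cm, Ī = 4920.8 cm⁴.
Web: 1.6 × 18, A = 28.8 cm², x = 13.5 cm, Ī = 6.144 cm⁴.
Top flange: 27 × 3, A = 81 cm², x = 13.5 cm, Ī = 4920.8 cm⁴.
By symmetry the centroid is at mid-width, x̄ = 13.5 cm.
All pieces are centred on the vertical centroidal axis, so I = ΣĪ = 9847.6 cm⁴.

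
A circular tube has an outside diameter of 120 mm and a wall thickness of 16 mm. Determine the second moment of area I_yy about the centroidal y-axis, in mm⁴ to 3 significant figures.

I_yy ≈ 7.24 × 10⁶ mm⁴

Break the section into simple shapes (no overlaps), measuring from the bottom-left corner of the bounding box.
Outer circle: ⌀120, A = 11 310 mm², x = 60 mm, Ī = 10 178 760 mm⁴.
Bore (subtracted): ⌀88, A = 6082.1 mm², x = 60 mm, Ī = 2 943 748 mm⁴.
By symmetry the centroid is at mid-width, x̄ = 60 mm.
All pieces are centred on the centroidal y-axis, so I = ΣĪ (holes subtracted) = 7 235 012 mm⁴.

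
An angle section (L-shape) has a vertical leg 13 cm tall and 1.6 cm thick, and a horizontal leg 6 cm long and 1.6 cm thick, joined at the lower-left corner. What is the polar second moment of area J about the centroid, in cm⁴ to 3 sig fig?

J ≈ 528 cm⁴

Split into non-overlapping primitives; take the origin at the lower-left of the bounding box.
Vertical leg: 1.6 × 13, A = 20.8 cm², y = 6.5 cm, Ī = 292.93 cm⁴.
Horizontal leg (remainder): 4.4 × 1.6, A = 7.04 cm², y = 0.8 cm, Ī = 1.5019 cm⁴.
Centroid: ȳ = ΣA·y / ΣA = 5.0586 cm.
Transfer each piece to the centroidal x-axis using Ī + A·d² with d = y − 5.0586:
  vertical leg: d = 1.4414 cm → contributes +336.15 cm⁴
  horizontal leg (remainder): d = -4.2586 cm → contributes +129.18 cm⁴
Total I = 465.33 cm⁴.
For the y-axis: x̄ = 1.5586 cm.
Repeating about the centroidal y-axis gives I_y = 63.133 cm⁴.
Polar second moment: J = I_x + I_y = 528.46 cm⁴.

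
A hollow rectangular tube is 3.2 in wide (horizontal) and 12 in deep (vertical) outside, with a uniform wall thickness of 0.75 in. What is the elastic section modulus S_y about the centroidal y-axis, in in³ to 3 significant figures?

S_y ≈ 17.8 in³

Break the section into simple shapes (no overlaps), measuring from the bottom-left corner of the bounding box.
Outer rectangle: 3.2 × 12, A = 38.4 in², x = 1.6 in, Ī = 32.768 in⁴.
Inner void (subtracted): 1.7 × 10.5, A = 17.85 in², x = 1.6 in, Ī = 4.2989 in⁴.
By symmetry the centroid is at mid-width, x̄ = 1.6 in.
All pieces are centred on the centroidal y-axis, so I = ΣĪ (holes subtracted) = 28.469 in⁴.
Extreme fibre distance c = 1.6 in; S = I/c = 17.793 in³.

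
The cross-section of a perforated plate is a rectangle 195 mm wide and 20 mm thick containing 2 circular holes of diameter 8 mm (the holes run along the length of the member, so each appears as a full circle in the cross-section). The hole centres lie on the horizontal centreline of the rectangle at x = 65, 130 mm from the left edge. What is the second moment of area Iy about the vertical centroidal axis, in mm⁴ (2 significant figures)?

Decompose the section into non-overlapping parts with the origin at the bottom-left of its bounding rectangle.
Plate: 195 × 20, A = 3 900 mm², x = 97.5 mm, Ī = 12 358 125 mm⁴.
Hole 1 (subtracted): ⌀8, A = 50.27 mm², x = 65 mm, Ī = 201.1 mm⁴.
Hole 2 (subtracted): ⌀8, A = 50.27 mm², x = 130 mm, Ī = 201.1 mm⁴.
By symmetry the centroid is at mid-width, x̄ = 97.5 mm.
Transfer each piece to the vertical centroidal axis using Ī + A·d² with d = x − 97.5:
  plate: d = 0 mm → contributes +12 358 125 mm⁴
  hole 1: d = -32.5 mm → contributes −53 294 mm⁴
  hole 2: d = 32.5 mm → contributes −53 294 mm⁴
Total I = 12 251 537 mm⁴.

Iy ≈ 1.2 × 10⁷ mm⁴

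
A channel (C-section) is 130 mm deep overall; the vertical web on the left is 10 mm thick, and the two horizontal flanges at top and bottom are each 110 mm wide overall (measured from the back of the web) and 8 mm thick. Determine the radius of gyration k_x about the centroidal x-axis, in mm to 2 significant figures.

k_x ≈ 52 mm

Split into non-overlapping primitives; take the origin at the lower-left of the bounding box.
Web: 10 × 130, A = 1 300 mm², y = 65 mm, Ī = 1 830 833 mm⁴.
Top flange (beyond web): 100 × 8, A = 800 mm², y = 126 mm, Ī = 4 267 mm⁴.
Bottom flange (beyond web): 100 × 8, A = 800 mm², y = 4 mm, Ī = 4 267 mm⁴.
By symmetry the centroid is at mid-height, ȳ = 65 mm.
Transfer each piece to the centroidal x-axis using Ī + A·d² with d = y − 65:
  web: d = 0 mm → contributes +1 830 833 mm⁴
  top flange (beyond web): d = 61 mm → contributes +2 981 067 mm⁴
  bottom flange (beyond web): d = -61 mm → contributes +2 981 067 mm⁴
Total I = 7 792 967 mm⁴.
Radius of gyration: k = √(I/A) = √(7 792 967 / 2 900) = 51.84 mm.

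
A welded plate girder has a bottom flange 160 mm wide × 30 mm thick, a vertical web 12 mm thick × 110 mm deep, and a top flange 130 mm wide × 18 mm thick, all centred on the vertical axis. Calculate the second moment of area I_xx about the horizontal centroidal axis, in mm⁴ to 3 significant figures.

Split into non-overlapping primitives; take the origin at the lower-left of the bounding box.
Bottom plate: 160 × 30, A = 4 800 mm², y = 15 mm, Ī = 360 000 mm⁴.
Web plate: 12 × 110, A = 1 320 mm², y = 85 mm, Ī = 1 331 000 mm⁴.
Top plate: 130 × 18, A = 2 340 mm², y = 149 mm, Ī = 63 180 mm⁴.
Centroid: ȳ = ΣA·y / ΣA = 62.986 mm.
Transfer each piece to the horizontal centroidal axis using Ī + A·d² with d = y − 62.986:
  bottom plate: d = -47.986 mm → contributes +11 412 665 mm⁴
  web plate: d = 22.014 mm → contributes +1 970 704 mm⁴
  top plate: d = 86.014 mm → contributes +17 375 529 mm⁴
Total I = 30 758 898 mm⁴.

I_xx ≈ 3.08 × 10⁷ mm⁴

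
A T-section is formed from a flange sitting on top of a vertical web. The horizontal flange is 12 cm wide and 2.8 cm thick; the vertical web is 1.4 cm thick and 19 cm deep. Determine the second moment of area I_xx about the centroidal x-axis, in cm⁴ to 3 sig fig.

I_xx ≈ 2590 cm⁴

Break the section into simple shapes (no overlaps), measuring from the bottom-left corner of the bounding box.
Flange: 12 × 2.8, A = 33.6 cm², y = 20.4 cm, Ī = 21.952 cm⁴.
Web: 1.4 × 19, A = 26.6 cm², y = 9.5 cm, Ī = 800.22 cm⁴.
Centroid: ȳ = ΣA·y / ΣA = 15.584 cm.
Transfer each piece to the centroidal x-axis using Ī + A·d² with d = y − 15.584:
  flange: d = 4.8163 cm → contributes +801.36 cm⁴
  web: d = -6.0837 cm → contributes +1784.7 cm⁴
Total I = 2586.1 cm⁴.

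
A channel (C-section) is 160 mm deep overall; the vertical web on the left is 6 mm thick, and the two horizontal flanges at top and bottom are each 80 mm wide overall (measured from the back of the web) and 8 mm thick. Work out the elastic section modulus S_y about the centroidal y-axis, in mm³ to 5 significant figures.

S_y ≈ 2.5340 × 10⁴ mm³

Treat the section as a set of non-overlapping primitives; coordinates are from the bounding-box lower-left.
Web: 6 × 160, A = 960 mm², x = 3 mm, Ī = 2 880 mm⁴.
Top flange (beyond web): 74 × 8, A = 592 mm², x = 43 mm, Ī = 270149.3 mm⁴.
Bottom flange (beyond web): 74 × 8, A = 592 mm², x = 43 mm, Ī = 270149.3 mm⁴.
Centroid: x̄ = ΣA·x / ΣA = 25.08955 mm.
Transfer each piece to the centroidal y-axis using Ī + A·d² with d = x − 25.08955:
  web: d = -22.08955 mm → contributes +471310.4 mm⁴
  top flange (beyond web): d = 17.91045 mm → contributes +460053.5 mm⁴
  bottom flange (beyond web): d = 17.91045 mm → contributes +460053.5 mm⁴
Total I = 1 391 417 mm⁴.
Extreme fibre distance c = 54.91045 mm; S = I/c = 25339.76 mm³.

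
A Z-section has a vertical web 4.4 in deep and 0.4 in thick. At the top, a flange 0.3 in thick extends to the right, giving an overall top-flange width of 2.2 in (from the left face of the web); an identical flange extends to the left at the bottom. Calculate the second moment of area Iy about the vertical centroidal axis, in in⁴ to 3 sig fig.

Iy ≈ 1.62 in⁴

Decompose the section into non-overlapping parts with the origin at the bottom-left of its bounding rectangle.
Web: 0.4 × 4.4, A = 1.76 in², x = 2 in, Ī = 0.023467 in⁴.
Top flange (beyond web): 1.8 × 0.3, A = 0.54 in², x = 3.1 in, Ī = 0.1458 in⁴.
Bottom flange (beyond web): 1.8 × 0.3, A = 0.54 in², x = 0.9 in, Ī = 0.1458 in⁴.
Centroid: x̄ = ΣA·x / ΣA = 2 in.
Transfer each piece to the vertical centroidal axis using Ī + A·d² with d = x − 2:
  web: d = 0 in → contributes +0.023467 in⁴
  top flange (beyond web): d = 1.1 in → contributes +0.7992 in⁴
  bottom flange (beyond web): d = -1.1 in → contributes +0.7992 in⁴
Total I = 1.6219 in⁴.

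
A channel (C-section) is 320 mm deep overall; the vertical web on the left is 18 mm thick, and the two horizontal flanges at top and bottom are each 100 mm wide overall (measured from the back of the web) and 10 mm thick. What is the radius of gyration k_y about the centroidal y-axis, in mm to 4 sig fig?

k_y ≈ 24.01 mm

Decompose the section into non-overlapping parts with the origin at the bottom-left of its bounding rectangle.
Web: 18 × 320, A = 5 760 mm², x = 9 mm, Ī = 155 520 mm⁴.
Top flange (beyond web): 82 × 10, A = 820 mm², x = 59 mm, Ī = 459 473 mm⁴.
Bottom flange (beyond web): 82 × 10, A = 820 mm², x = 59 mm, Ī = 459 473 mm⁴.
Centroid: x̄ = ΣA·x / ΣA = 20.0811 mm.
Transfer each piece to the centroidal y-axis using Ī + A·d² with d = x − 20.0811:
  web: d = -11.0811 mm → contributes +862 792 mm⁴
  top flange (beyond web): d = 38.9189 mm → contributes +1 701 513 mm⁴
  bottom flange (beyond web): d = 38.9189 mm → contributes +1 701 513 mm⁴
Total I = 4 265 818 mm⁴.
Radius of gyration: k = √(I/A) = √(4 265 818 / 7 400) = 24.0096 mm.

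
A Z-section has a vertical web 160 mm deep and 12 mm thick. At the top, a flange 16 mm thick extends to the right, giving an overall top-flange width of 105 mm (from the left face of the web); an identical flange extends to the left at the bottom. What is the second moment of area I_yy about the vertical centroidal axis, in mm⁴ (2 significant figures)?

Break the section into simple shapes (no overlaps), measuring from the bottom-left corner of the bounding box.
Web: 12 × 160, A = 1 920 mm², x = 99 mm, Ī = 23 040 mm⁴.
Top flange (beyond web): 93 × 16, A = 1 488 mm², x = 151.5 mm, Ī = 1 072 476 mm⁴.
Bottom flange (beyond web): 93 × 16, A = 1 488 mm², x = 46.5 mm, Ī = 1 072 476 mm⁴.
Centroid: x̄ = ΣA·x / ΣA = 99 mm.
Transfer each piece to the vertical centroidal axis using Ī + A·d² with d = x − 99:
  web: d = 0 mm → contributes +23 040 mm⁴
  top flange (beyond web): d = 52.5 mm → contributes +5 173 776 mm⁴
  bottom flange (beyond web): d = -52.5 mm → contributes +5 173 776 mm⁴
Total I = 10 370 592 mm⁴.

I_yy ≈ 1.0 × 10⁷ mm⁴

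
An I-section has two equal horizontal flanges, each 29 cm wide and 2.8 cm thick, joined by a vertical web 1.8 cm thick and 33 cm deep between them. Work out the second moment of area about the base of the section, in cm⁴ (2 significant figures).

Decompose the section into non-overlapping parts with the origin at the bottom-left of its bounding rectangle.
Bottom flange: 29 × 2.8, A = 81.2 cm², y = 1.4 cm, Ī = 53.05 cm⁴.
Web: 1.8 × 33, A = 59.4 cm², y = 19.3 cm, Ī = 5 391 cm⁴.
Top flange: 29 × 2.8, A = 81.2 cm², y = 37.2 cm, Ī = 53.05 cm⁴.
Transfer each piece to the base of the section using Ī + A·d² with d = y − 0:
  bottom flange: d = 1.4 cm → contributes +212.2 cm⁴
  web: d = 19.3 cm → contributes +27 516 cm⁴
  top flange: d = 37.2 cm → contributes +112 421 cm⁴
Total I = 140 150 cm⁴.

I_base ≈ 1.4 × 10⁵ cm⁴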